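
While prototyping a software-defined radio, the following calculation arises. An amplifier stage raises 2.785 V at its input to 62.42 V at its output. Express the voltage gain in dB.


Voltage gain in dB:
G = 20 * log10(Vout / Vin)
  = 20 * log10(62.42 / 2.785)
  = 20 * log10(22.412926)
  = 20 * 1.350499
  = 27.01 dB

27.01 dB


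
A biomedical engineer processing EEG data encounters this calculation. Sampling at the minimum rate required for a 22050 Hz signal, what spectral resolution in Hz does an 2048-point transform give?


Step 1 — Nyquist sampling rate:
fs = 2 * fmax = 2 * 22050 = 44100 Hz

Step 2 — DFT bin spacing:
df = fs / N = 44100 / 2048 = 21.5332 Hz

21.5332 Hz


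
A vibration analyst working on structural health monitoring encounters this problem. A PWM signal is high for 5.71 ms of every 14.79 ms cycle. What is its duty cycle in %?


Duty cycle as a percentage:
DC = (t_on / T) * 100
   = (5.71 / 14.79) * 100
   = 0.386072 * 100
   = 38.61 %

38.61 %


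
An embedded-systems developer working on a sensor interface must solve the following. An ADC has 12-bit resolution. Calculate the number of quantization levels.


Number of quantization levels = 2^N
= 2^12
= 4096

4096


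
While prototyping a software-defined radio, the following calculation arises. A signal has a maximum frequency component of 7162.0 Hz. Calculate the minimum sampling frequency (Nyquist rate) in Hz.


The Nyquist rate is twice the maximum frequency component.
fs_min = 2 * fmax
      = 2 * 7162.0
      = 14324.0 Hz

14324.0


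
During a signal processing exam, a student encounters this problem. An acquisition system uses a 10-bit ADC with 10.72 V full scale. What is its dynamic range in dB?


Dynamic range from full-scale to LSB:
V_min = V_max / 2^bits = 10.72 / 2^10
DR = 20 * log10(V_max / V_min)
   = 20 * log10(2^10)
   = 20 * 10 * log10(2)
   = 60.21 dB

60.21 dB


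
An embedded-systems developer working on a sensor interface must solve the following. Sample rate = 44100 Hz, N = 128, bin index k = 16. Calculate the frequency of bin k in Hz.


Frequency of DFT bin k:
f_k = k * fs / N
    = 16 * 44100 / 128
    = 705600 / 128
    = 5512.5 Hz

5512.5 Hz


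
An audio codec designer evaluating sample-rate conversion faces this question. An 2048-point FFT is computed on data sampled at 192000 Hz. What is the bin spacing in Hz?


DFT frequency resolution:
df = fs / N
   = 192000 / 2048
   = 93.75 Hz

93.75 Hz


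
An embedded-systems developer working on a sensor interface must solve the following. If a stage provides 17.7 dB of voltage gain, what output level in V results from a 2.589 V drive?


Output voltage from dB gain:
V_out = V_in * 10^(gain_dB / 20)
      = 2.589 * 10^(17.7 / 20)
      = 2.589 * 7.673615
      = 19.867 V

19.867 V


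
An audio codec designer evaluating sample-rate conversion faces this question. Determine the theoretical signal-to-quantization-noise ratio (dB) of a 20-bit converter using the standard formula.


Theoretical SNR for a full-scale sinusoid:
SNR = 6.02 * N + 1.76
    = 6.02 * 20 + 1.76
    = 120.4 + 1.76
    = 122.16 dB

122.16 dB


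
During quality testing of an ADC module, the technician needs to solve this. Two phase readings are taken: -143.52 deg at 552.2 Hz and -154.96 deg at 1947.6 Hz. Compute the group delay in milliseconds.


Group delay from phase difference:
tau = -d(phi)/d(omega)
d(phi) = -11.44 deg = -0.199666 rad
d(omega) = 2*pi*(1947.6 - 552.2) = 8767.5568 rad/s
tau = -(-0.199666) / 8767.5568
    = 0.0228 ms

0.0228 ms


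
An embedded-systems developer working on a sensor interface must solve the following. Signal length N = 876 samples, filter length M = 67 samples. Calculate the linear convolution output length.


Linear convolution output length:
L = N + M - 1
  = 876 + 67 - 1
  = 942 samples

942


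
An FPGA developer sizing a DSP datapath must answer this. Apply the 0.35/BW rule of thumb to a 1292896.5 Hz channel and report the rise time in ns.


Rise time from bandwidth relationship:
tr = 0.35 / BW
   = 0.35 / 1292896.5
   = 2.707099911e-07 s
   = 270.71 ns

270.71 ns


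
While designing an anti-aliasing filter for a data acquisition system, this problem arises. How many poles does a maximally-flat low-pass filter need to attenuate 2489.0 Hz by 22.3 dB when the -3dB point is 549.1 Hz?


Butterworth filter order formula:
n = log10(10^(A/10) - 1) / (2 * log10(f_stop/f_pass))
10^(22.3/10) - 1 = 168.8244
f_stop/f_pass = 2489.0 / 549.1 = 4.5329
n = 1.6968 -> ceil = 2

2


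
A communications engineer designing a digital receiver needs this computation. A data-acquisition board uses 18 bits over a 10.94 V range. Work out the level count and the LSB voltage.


Step 1 — number of quantization levels:
L = 2^N = 2^18 = 262144

Step 2 — LSB step size:
delta = Vfs / L
      = 10.94 / 262144
      = 4.173e-05 V

Levels = 262144; step size = 4.173e-05 V


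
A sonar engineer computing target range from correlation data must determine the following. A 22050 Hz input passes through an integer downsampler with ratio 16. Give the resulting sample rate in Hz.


Decimation reduces the sample rate:
fs_out = fs_in / M
       = 22050 / 16
       = 1378.125 Hz

1378.125 Hz


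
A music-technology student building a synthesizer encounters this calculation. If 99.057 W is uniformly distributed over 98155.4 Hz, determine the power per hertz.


Power spectral density:
PSD = P / BW
    = 99.057 / 98155.4
    = 0.00100919 W/Hz

0.00100919 W/Hz


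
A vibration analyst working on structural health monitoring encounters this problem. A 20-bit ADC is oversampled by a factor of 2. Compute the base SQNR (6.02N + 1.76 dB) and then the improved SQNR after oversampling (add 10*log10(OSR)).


Step 1 — baseline SQNR at Nyquist:
SQNR_base = 6.02*N + 1.76
          = 6.02*20 + 1.76
          = 122.16 dB

Step 2 — oversampling processing gain:
G = 10*log10(OSR) = 10*log10(2) = 3.01 dB

Step 3 — total:
SQNR_total = 122.16 + 3.01 = 125.17 dB

Base SQNR = 122.16 dB; oversampled SQNR = 125.17 dB


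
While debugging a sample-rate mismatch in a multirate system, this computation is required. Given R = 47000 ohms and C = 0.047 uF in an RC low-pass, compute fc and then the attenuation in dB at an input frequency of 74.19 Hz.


Step 1 — cutoff frequency:
fc = 1 / (2*pi*R*C)
C = 0.047 uF = 4.7e-08 F
fc = 1 / (2*pi*47000*4.7e-08)
   = 72.0484 Hz

Step 2 — magnitude at f = 74.19 Hz:
|H(f)| = 1 / sqrt(1 + (f/fc)^2)
f/fc = 74.19 / 72.0484 = 1.029724
|H| = 1 / sqrt(1 + 1.060332) = 0.6966769
|H|_dB = 20*log10(0.6966769) = -3.14 dB

fc = 72.0484 Hz; |H(74.19 Hz)| = -3.14 dB


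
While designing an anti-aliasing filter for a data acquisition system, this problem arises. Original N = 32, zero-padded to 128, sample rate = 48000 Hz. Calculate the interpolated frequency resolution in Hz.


Frequency resolution after zero-padding:
N_padded = 32 * 4 = 128
df = fs / N_padded
   = 48000 / 128
   = 375.0 Hz

375.0 Hz


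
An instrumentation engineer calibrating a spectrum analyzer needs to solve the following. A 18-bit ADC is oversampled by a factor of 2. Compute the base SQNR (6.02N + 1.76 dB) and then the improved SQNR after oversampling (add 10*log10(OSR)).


Step 1 — baseline SQNR at Nyquist:
SQNR_base = 6.02*N + 1.76
          = 6.02*18 + 1.76
          = 110.12 dB

Step 2 — oversampling processing gain:
G = 10*log10(OSR) = 10*log10(2) = 3.01 dB

Step 3 — total:
SQNR_total = 110.12 + 3.01 = 113.13 dB

Base SQNR = 110.12 dB; oversampled SQNR = 113.13 dB


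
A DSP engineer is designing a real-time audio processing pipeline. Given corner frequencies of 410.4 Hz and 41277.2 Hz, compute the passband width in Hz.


Bandwidth is the difference of -3dB frequencies:
BW = f_high - f_low
   = 41277.2 - 410.4
   = 40866.8 Hz

40866.8 Hz


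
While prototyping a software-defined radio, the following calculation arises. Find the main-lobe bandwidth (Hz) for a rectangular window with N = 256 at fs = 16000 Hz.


Main lobe width for a rectangular window:
Width = 2 * fs / N
      = 2 * 16000 / 256
      = 32000 / 256
      = 125.0 Hz

125.0 Hz


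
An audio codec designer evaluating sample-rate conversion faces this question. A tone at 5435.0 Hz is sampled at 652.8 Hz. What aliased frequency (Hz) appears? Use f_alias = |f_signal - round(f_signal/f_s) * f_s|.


Compute the nearest integer multiple of fs to the signal:
n = round(5435.0 / 652.8) = 8
f_alias = |5435.0 - 8 * 652.8|
        = |5435.0 - 5222.4|
        = 212.6 Hz

212.6


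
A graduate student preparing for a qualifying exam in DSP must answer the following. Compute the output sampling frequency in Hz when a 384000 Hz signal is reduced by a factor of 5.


Decimation reduces the sample rate:
fs_out = fs_in / M
       = 384000 / 5
       = 76800.0 Hz

76800.0 Hz


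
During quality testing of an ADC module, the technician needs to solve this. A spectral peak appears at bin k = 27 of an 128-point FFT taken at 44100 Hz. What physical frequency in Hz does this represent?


Frequency of DFT bin k:
f_k = k * fs / N
    = 27 * 44100 / 128
    = 1190700 / 128
    = 9302.344 Hz

9302.344 Hz


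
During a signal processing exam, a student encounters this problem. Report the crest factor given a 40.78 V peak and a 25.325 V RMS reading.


Crest factor is the ratio of peak to RMS:
CF = V_peak / V_rms
   = 40.78 / 25.325
   = 1.6103

1.6103


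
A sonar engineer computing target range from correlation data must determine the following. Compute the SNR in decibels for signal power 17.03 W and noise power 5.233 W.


SNR in decibels:
SNR = 10 * log10(Ps / Pn)
    = 10 * log10(17.03 / 5.233)
    = 10 * log10(3.2543)
    = 10 * 0.5125
    = 5.12 dB

5.12 dB


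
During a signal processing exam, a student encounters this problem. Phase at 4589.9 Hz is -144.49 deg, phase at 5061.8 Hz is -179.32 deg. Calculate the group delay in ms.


Group delay from phase difference:
tau = -d(phi)/d(omega)
d(phi) = -34.83 deg = -0.607898 rad
d(omega) = 2*pi*(5061.8 - 4589.9) = 2965.0351 rad/s
tau = -(-0.607898) / 2965.0351
    = 0.205 ms

0.205 ms


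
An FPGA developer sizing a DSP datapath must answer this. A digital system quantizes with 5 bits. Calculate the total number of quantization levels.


Number of quantization levels = 2^N
= 2^5
= 32

32


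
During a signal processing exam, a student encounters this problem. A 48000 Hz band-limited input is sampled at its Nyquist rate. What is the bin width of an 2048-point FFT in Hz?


Step 1 — Nyquist sampling rate:
fs = 2 * fmax = 2 * 48000 = 96000 Hz

Step 2 — DFT bin spacing:
df = fs / N = 96000 / 2048 = 46.875 Hz

46.875 Hz


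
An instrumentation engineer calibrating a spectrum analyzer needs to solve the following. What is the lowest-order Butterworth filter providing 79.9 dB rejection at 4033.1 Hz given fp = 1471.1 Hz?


Butterworth filter order formula:
n = log10(10^(A/10) - 1) / (2 * log10(f_stop/f_pass))
10^(79.9/10) - 1 = 97723721.0956
f_stop/f_pass = 4033.1 / 1471.1 = 2.7416
n = 9.1211 -> ceil = 10

10


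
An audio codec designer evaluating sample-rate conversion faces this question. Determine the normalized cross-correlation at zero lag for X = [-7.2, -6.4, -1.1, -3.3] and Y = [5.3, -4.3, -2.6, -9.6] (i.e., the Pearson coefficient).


Pearson correlation coefficient (population):
r = cov(X,Y) / (std(X) * std(Y))
Mean X = -4.5, Mean Y = -2.8
Cov(X,Y) = -6.625
Std(X) = 2.444381, Std(Y) = 5.341816
r = -0.5074

-0.5074


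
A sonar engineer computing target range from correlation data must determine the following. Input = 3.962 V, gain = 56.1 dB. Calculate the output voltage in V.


Output voltage from dB gain:
V_out = V_in * 10^(gain_dB / 20)
      = 3.962 * 10^(56.1 / 20)
      = 3.962 * 638.263486
      = 2528.7999 V

2528.7999 V


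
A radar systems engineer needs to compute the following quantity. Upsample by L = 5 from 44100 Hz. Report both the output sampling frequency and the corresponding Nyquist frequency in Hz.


Step 1 — output sample rate after interpolation by L:
fs_out = L * fs_in = 5 * 44100 = 220500 Hz

Step 2 — Nyquist frequency of the output stream:
f_Nyq = fs_out / 2 = 220500 / 2 = 110250.0 Hz

fs_out = 220500 Hz; f_Nyquist = 110250.0 Hz


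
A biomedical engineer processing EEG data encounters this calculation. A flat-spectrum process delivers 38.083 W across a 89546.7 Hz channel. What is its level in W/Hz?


Power spectral density:
PSD = P / BW
    = 38.083 / 89546.7
    = 0.00042529 W/Hz

0.00042529 W/Hz


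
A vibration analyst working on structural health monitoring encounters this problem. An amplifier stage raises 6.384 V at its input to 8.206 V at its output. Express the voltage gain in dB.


Voltage gain in dB:
G = 20 * log10(Vout / Vin)
  = 20 * log10(8.206 / 6.384)
  = 20 * log10(1.285401)
  = 20 * 0.109039
  = 2.18 dB

2.18 dB


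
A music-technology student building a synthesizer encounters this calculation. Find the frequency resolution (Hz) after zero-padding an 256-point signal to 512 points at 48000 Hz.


Frequency resolution after zero-padding:
N_padded = 256 * 2 = 512
df = fs / N_padded
   = 48000 / 512
   = 93.75 Hz

93.75 Hz


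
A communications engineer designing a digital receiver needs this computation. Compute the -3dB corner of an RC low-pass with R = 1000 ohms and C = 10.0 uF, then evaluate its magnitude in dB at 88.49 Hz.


Step 1 — cutoff frequency:
fc = 1 / (2*pi*R*C)
C = 10.0 uF = 1e-05 F
fc = 1 / (2*pi*1000*1e-05)
   = 15.9155 Hz

Step 2 — magnitude at f = 88.49 Hz:
|H(f)| = 1 / sqrt(1 + (f/fc)^2)
f/fc = 88.49 / 15.9155 = 5.559989
|H| = 1 / sqrt(1 + 30.913478) = 0.1770162
|H|_dB = 20*log10(0.1770162) = -15.04 dB

fc = 15.9155 Hz; |H(88.49 Hz)| = -15.04 dB


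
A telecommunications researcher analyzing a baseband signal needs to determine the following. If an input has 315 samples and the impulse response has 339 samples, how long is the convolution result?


Linear convolution output length:
L = N + M - 1
  = 315 + 339 - 1
  = 653 samples

653


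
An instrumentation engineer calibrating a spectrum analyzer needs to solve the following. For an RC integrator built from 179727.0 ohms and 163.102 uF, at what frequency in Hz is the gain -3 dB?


Cutoff frequency of a first-order RC filter:
fc = 1 / (2 * pi * R * C)
C = 163.102 uF = 0.000163102 F
fc = 1 / (2 * pi * 179727.0 * 0.000163102)
   = 1 / 184.18424577033
   = 0.005429 Hz

0.005429 Hz


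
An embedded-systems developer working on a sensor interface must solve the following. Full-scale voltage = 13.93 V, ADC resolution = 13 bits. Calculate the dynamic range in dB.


Dynamic range from full-scale to LSB:
V_min = V_max / 2^bits = 13.93 / 2^13
DR = 20 * log10(V_max / V_min)
   = 20 * log10(2^13)
   = 20 * 13 * log10(2)
   = 78.27 dB

78.27 dB


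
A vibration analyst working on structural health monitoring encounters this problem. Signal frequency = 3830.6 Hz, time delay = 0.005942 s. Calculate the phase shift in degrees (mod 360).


Phase shift from frequency and time delay:
phi = 360 * f * t_delay
    = 360 * 3830.6 * 0.005942
    = 8194.11 degrees
    mod 360 = 274.11 degrees

274.11 degrees


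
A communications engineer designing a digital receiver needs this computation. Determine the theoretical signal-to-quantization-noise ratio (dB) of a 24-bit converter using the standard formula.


Theoretical SNR for a full-scale sinusoid:
SNR = 6.02 * N + 1.76
    = 6.02 * 24 + 1.76
    = 144.48 + 1.76
    = 146.24 dB

146.24 dB


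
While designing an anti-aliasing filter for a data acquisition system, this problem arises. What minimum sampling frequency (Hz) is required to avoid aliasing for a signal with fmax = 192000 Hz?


The Nyquist rate is twice the maximum frequency component.
fs_min = 2 * fmax
      = 2 * 192000
      = 384000 Hz

384000


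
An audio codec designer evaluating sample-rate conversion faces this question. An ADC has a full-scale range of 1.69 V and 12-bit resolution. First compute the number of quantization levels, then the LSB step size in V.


Step 1 — number of quantization levels:
L = 2^N = 2^12 = 4096

Step 2 — LSB step size:
delta = Vfs / L
      = 1.69 / 4096
      = 0.0004126 V

Levels = 4096; step size = 0.0004126 V


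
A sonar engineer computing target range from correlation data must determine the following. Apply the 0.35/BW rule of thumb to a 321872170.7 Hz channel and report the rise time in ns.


Rise time from bandwidth relationship:
tr = 0.35 / BW
   = 0.35 / 321872170.7
   = 1.087388199e-09 s
   = 1.0874 ns

1.0874 ns


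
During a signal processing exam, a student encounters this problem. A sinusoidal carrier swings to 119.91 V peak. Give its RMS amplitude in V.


RMS voltage for a sinusoidal waveform:
V_rms = V_peak / sqrt(2)
      = 119.91 / 1.414214
      = 84.789 V

84.789 V


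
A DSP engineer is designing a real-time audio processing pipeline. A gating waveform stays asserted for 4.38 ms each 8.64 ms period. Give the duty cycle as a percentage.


Duty cycle as a percentage:
DC = (t_on / T) * 100
   = (4.38 / 8.64) * 100
   = 0.506944 * 100
   = 50.69 %

50.69 %


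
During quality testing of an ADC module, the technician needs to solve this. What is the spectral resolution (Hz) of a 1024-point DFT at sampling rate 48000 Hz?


DFT frequency resolution:
df = fs / N
   = 48000 / 1024
   = 46.875 Hz

46.875 Hz


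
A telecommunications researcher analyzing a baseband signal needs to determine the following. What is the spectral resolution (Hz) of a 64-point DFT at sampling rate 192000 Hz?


DFT frequency resolution:
df = fs / N
   = 192000 / 64
   = 3000.0 Hz

3000.0 Hz


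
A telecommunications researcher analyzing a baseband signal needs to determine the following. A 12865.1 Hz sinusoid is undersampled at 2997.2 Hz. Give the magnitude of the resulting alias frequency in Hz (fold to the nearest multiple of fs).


Compute the nearest integer multiple of fs to the signal:
n = round(12865.1 / 2997.2) = 4
f_alias = |12865.1 - 4 * 2997.2|
        = |12865.1 - 11988.8|
        = 876.3 Hz

876.3


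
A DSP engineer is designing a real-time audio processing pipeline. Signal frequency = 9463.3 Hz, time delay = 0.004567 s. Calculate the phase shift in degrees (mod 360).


Phase shift from frequency and time delay:
phi = 360 * f * t_delay
    = 360 * 9463.3 * 0.004567
    = 15558.8 degrees
    mod 360 = 78.8 degrees

78.8 degrees


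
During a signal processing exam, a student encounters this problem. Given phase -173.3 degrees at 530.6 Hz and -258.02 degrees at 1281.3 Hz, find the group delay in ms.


Group delay from phase difference:
tau = -d(phi)/d(omega)
d(phi) = -84.72 deg = -1.478643 rad
d(omega) = 2*pi*(1281.3 - 530.6) = 4716.7872 rad/s
tau = -(-1.478643) / 4716.7872
    = 0.3135 ms

0.3135 ms


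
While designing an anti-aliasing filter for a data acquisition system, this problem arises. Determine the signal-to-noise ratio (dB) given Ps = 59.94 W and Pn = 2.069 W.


SNR in decibels:
SNR = 10 * log10(Ps / Pn)
    = 10 * log10(59.94 / 2.069)
    = 10 * log10(28.9705)
    = 10 * 1.462
    = 14.62 dB

14.62 dB


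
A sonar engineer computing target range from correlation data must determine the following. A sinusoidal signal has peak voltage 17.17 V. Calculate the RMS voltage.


RMS voltage for a sinusoidal waveform:
V_rms = V_peak / sqrt(2)
      = 17.17 / 1.414214
      = 12.141 V

12.141 V


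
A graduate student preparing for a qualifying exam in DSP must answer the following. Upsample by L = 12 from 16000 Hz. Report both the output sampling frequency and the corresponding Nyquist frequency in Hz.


Step 1 — output sample rate after interpolation by L:
fs_out = L * fs_in = 12 * 16000 = 192000 Hz

Step 2 — Nyquist frequency of the output stream:
f_Nyq = fs_out / 2 = 192000 / 2 = 96000.0 Hz

fs_out = 192000 Hz; f_Nyquist = 96000.0 Hz


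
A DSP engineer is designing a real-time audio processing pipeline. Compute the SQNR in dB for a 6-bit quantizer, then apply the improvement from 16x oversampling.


Step 1 — baseline SQNR at Nyquist:
SQNR_base = 6.02*N + 1.76
          = 6.02*6 + 1.76
          = 37.88 dB

Step 2 — oversampling processing gain:
G = 10*log10(OSR) = 10*log10(16) = 12.04 dB

Step 3 — total:
SQNR_total = 37.88 + 12.04 = 49.92 dB

Base SQNR = 37.88 dB; oversampled SQNR = 49.92 dB


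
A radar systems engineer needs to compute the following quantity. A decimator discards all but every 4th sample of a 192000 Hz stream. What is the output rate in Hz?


Decimation reduces the sample rate:
fs_out = fs_in / M
       = 192000 / 4
       = 48000.0 Hz

48000.0 Hz


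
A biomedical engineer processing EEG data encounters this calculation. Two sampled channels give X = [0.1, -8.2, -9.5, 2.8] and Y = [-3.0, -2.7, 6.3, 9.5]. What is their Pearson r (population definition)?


Pearson correlation coefficient (population):
r = cov(X,Y) / (std(X) * std(Y))
Mean X = -3.7, Mean Y = 2.525
Cov(X,Y) = 6.49
Std(X) = 5.257851, Std(Y) = 5.493803
r = 0.2247

0.2247


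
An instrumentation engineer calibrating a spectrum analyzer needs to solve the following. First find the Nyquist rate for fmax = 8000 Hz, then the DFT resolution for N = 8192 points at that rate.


Step 1 — Nyquist sampling rate:
fs = 2 * fmax = 2 * 8000 = 16000 Hz

Step 2 — DFT bin spacing:
df = fs / N = 16000 / 8192 = 1.9531 Hz

1.9531 Hz


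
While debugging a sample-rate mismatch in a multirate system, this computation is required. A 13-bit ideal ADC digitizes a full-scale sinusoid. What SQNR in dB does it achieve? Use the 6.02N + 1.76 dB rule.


Theoretical SNR for a full-scale sinusoid:
SNR = 6.02 * N + 1.76
    = 6.02 * 13 + 1.76
    = 78.26 + 1.76
    = 80.02 dB

80.02 dB


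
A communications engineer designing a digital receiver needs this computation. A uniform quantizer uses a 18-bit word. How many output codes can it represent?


Number of quantization levels = 2^N
= 2^18
= 262144

262144


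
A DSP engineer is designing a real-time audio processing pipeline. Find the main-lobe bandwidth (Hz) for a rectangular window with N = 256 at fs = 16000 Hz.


Main lobe width for a rectangular window:
Width = 2 * fs / N
      = 2 * 16000 / 256
      = 32000 / 256
      = 125.0 Hz

125.0 Hz


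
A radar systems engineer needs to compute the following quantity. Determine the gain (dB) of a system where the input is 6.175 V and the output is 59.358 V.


Voltage gain in dB:
G = 20 * log10(Vout / Vin)
  = 20 * log10(59.358 / 6.175)
  = 20 * log10(9.612632)
  = 20 * 0.982842
  = 19.66 dB

19.66 dB


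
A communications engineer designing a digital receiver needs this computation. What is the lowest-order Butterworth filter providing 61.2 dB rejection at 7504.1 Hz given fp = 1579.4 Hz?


Butterworth filter order formula:
n = log10(10^(A/10) - 1) / (2 * log10(f_stop/f_pass))
10^(61.2/10) - 1 = 1318255.7386
f_stop/f_pass = 7504.1 / 1579.4 = 4.7512
n = 4.5212 -> ceil = 5

5


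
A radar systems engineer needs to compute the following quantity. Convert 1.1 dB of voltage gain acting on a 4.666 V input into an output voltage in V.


Output voltage from dB gain:
V_out = V_in * 10^(gain_dB / 20)
      = 4.666 * 10^(1.1 / 20)
      = 4.666 * 1.135011
      = 5.296 V

5.296 V


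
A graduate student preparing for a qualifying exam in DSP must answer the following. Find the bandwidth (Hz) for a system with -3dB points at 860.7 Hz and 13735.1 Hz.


Bandwidth is the difference of -3dB frequencies:
BW = f_high - f_low
   = 13735.1 - 860.7
   = 12874.4 Hz

12874.4 Hz


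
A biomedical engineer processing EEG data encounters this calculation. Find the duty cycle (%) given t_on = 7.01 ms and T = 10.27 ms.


Duty cycle as a percentage:
DC = (t_on / T) * 100
   = (7.01 / 10.27) * 100
   = 0.682571 * 100
   = 68.26 %

68.26 %


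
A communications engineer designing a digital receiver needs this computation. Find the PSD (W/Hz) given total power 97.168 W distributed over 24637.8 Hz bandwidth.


Power spectral density:
PSD = P / BW
    = 97.168 / 24637.8
    = 0.00394386 W/Hz

0.00394386 W/Hz


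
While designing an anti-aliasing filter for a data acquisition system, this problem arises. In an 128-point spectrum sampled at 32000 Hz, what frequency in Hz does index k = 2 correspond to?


Frequency of DFT bin k:
f_k = k * fs / N
    = 2 * 32000 / 128
    = 64000 / 128
    = 500.0 Hz

500.0 Hz


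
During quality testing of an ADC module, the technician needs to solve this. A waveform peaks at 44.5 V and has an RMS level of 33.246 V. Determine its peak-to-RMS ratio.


Crest factor is the ratio of peak to RMS:
CF = V_peak / V_rms
   = 44.5 / 33.246
   = 1.3385

1.3385


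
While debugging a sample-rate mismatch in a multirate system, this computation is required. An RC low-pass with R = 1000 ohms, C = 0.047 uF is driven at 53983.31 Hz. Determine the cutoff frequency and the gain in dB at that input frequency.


Step 1 — cutoff frequency:
fc = 1 / (2*pi*R*C)
C = 0.047 uF = 4.7e-08 F
fc = 1 / (2*pi*1000*4.7e-08)
   = 3386.275 Hz

Step 2 — magnitude at f = 53983.31 Hz:
|H(f)| = 1 / sqrt(1 + (f/fc)^2)
f/fc = 53983.31 / 3386.275 = 15.941797
|H| = 1 / sqrt(1 + 254.140892) = 0.0626051
|H|_dB = 20*log10(0.0626051) = -24.07 dB

fc = 3386.275 Hz; |H(53983.31 Hz)| = -24.07 dB


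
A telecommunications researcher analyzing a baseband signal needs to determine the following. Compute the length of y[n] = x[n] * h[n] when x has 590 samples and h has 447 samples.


Linear convolution output length:
L = N + M - 1
  = 590 + 447 - 1
  = 1036 samples

1036


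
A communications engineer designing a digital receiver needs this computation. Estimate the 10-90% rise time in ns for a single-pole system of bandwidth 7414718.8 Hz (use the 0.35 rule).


Rise time from bandwidth relationship:
tr = 0.35 / BW
   = 0.35 / 7414718.8
   = 4.720340844e-08 s
   = 47.2034 ns

47.2034 ns


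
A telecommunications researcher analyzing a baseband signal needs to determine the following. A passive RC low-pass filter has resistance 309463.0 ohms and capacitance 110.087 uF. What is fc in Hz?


Cutoff frequency of a first-order RC filter:
fc = 1 / (2 * pi * R * C)
C = 110.087 uF = 0.000110087 F
fc = 1 / (2 * pi * 309463.0 * 0.000110087)
   = 1 / 214.05463518233
   = 0.004672 Hz

0.004672 Hz


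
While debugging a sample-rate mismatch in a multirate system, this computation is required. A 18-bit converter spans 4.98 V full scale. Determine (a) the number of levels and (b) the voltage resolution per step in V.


Step 1 — number of quantization levels:
L = 2^N = 2^18 = 262144

Step 2 — LSB step size:
delta = Vfs / L
      = 4.98 / 262144
      = 1.9e-05 V

Levels = 262144; step size = 1.9e-05 V


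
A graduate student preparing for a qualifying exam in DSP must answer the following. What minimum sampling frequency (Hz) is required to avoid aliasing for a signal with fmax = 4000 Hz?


The Nyquist rate is twice the maximum frequency component.
fs_min = 2 * fmax
      = 2 * 4000
      = 8000 Hz

8000


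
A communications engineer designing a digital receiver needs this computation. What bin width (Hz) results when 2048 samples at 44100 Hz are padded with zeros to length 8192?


Frequency resolution after zero-padding:
N_padded = 2048 * 4 = 8192
df = fs / N_padded
   = 44100 / 8192
   = 5.3833 Hz

5.3833 Hz


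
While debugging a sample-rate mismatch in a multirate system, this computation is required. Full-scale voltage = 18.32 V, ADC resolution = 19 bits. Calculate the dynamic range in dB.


Dynamic range from full-scale to LSB:
V_min = V_max / 2^bits = 18.32 / 2^19
DR = 20 * log10(V_max / V_min)
   = 20 * log10(2^19)
   = 20 * 19 * log10(2)
   = 114.39 dB

114.39 dB


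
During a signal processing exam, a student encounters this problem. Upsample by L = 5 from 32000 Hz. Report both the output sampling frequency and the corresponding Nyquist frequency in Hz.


Step 1 — output sample rate after interpolation by L:
fs_out = L * fs_in = 5 * 32000 = 160000 Hz

Step 2 — Nyquist frequency of the output stream:
f_Nyq = fs_out / 2 = 160000 / 2 = 80000.0 Hz

fs_out = 160000 Hz; f_Nyquist = 80000.0 Hz


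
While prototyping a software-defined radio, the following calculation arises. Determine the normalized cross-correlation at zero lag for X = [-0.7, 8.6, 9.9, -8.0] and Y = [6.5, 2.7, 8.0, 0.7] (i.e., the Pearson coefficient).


Pearson correlation coefficient (population):
r = cov(X,Y) / (std(X) * std(Y))
Mean X = 2.45, Mean Y = 4.475
Cov(X,Y) = 12.10375
Std(X) = 7.287832, Std(Y) = 2.912366
r = 0.5703

0.5703


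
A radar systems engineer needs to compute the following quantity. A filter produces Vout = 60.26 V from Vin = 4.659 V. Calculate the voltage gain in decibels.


Voltage gain in dB:
G = 20 * log10(Vout / Vin)
  = 20 * log10(60.26 / 4.659)
  = 20 * log10(12.934106)
  = 20 * 1.111736
  = 22.23 dB

22.23 dB


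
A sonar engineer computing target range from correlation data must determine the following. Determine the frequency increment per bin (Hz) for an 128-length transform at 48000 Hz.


DFT frequency resolution:
df = fs / N
   = 48000 / 128
   = 375.0 Hz

375.0 Hz


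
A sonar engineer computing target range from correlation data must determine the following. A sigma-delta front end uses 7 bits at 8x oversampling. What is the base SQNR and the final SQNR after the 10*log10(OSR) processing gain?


Step 1 — baseline SQNR at Nyquist:
SQNR_base = 6.02*N + 1.76
          = 6.02*7 + 1.76
          = 43.9 dB

Step 2 — oversampling processing gain:
G = 10*log10(OSR) = 10*log10(8) = 9.03 dB

Step 3 — total:
SQNR_total = 43.9 + 9.03 = 52.93 dB

Base SQNR = 43.9 dB; oversampled SQNR = 52.93 dB


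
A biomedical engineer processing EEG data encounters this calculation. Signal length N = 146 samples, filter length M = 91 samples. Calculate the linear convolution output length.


Linear convolution output length:
L = N + M - 1
  = 146 + 91 - 1
  = 236 samples

236


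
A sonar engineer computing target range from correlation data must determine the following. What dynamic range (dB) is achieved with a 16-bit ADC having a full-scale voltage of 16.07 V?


Dynamic range from full-scale to LSB:
V_min = V_max / 2^bits = 16.07 / 2^16
DR = 20 * log10(V_max / V_min)
   = 20 * log10(2^16)
   = 20 * 16 * log10(2)
   = 96.33 dB

96.33 dB


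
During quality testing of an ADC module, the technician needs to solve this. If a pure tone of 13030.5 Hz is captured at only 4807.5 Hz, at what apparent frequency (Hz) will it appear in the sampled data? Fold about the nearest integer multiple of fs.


Compute the nearest integer multiple of fs to the signal:
n = round(13030.5 / 4807.5) = 3
f_alias = |13030.5 - 3 * 4807.5|
        = |13030.5 - 14422.5|
        = 1392.0 Hz

1392.0


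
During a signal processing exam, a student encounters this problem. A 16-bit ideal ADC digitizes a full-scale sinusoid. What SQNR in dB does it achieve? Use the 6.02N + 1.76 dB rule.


Theoretical SNR for a full-scale sinusoid:
SNR = 6.02 * N + 1.76
    = 6.02 * 16 + 1.76
    = 96.32 + 1.76
    = 98.08 dB

98.08 dB


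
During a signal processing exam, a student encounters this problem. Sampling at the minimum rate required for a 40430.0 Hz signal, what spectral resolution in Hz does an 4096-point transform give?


Step 1 — Nyquist sampling rate:
fs = 2 * fmax = 2 * 40430.0 = 80860.0 Hz

Step 2 — DFT bin spacing:
df = fs / N = 80860.0 / 4096 = 19.7412 Hz

19.7412 Hz


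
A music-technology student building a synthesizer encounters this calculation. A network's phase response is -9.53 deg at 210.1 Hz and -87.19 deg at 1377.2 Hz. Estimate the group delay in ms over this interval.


Group delay from phase difference:
tau = -d(phi)/d(omega)
d(phi) = -77.66 deg = -1.355423 rad
d(omega) = 2*pi*(1377.2 - 210.1) = 7333.1056 rad/s
tau = -(-1.355423) / 7333.1056
    = 0.1848 ms

0.1848 ms


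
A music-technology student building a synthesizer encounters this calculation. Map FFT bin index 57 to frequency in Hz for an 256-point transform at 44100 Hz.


Frequency of DFT bin k:
f_k = k * fs / N
    = 57 * 44100 / 256
    = 2513700 / 256
    = 9819.141 Hz

9819.141 Hz


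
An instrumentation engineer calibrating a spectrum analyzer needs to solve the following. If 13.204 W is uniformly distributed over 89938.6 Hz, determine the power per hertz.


Power spectral density:
PSD = P / BW
    = 13.204 / 89938.6
    = 0.00014681 W/Hz

0.00014681 W/Hz


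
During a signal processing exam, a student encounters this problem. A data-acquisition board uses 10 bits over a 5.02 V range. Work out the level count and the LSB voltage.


Step 1 — number of quantization levels:
L = 2^N = 2^10 = 1024

Step 2 — LSB step size:
delta = Vfs / L
      = 5.02 / 1024
      = 0.00490234 V

Levels = 1024; step size = 0.00490234 V


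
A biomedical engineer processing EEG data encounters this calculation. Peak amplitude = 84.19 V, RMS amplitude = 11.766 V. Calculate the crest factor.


Crest factor is the ratio of peak to RMS:
CF = V_peak / V_rms
   = 84.19 / 11.766
   = 7.1554

7.1554


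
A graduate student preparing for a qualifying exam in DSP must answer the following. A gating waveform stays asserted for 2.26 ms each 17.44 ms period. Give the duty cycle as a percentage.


Duty cycle as a percentage:
DC = (t_on / T) * 100
   = (2.26 / 17.44) * 100
   = 0.129587 * 100
   = 12.96 %

12.96 %


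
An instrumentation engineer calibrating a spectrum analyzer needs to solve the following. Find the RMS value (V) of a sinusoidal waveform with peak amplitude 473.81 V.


RMS voltage for a sinusoidal waveform:
V_rms = V_peak / sqrt(2)
      = 473.81 / 1.414214
      = 335.034 V

335.034 V


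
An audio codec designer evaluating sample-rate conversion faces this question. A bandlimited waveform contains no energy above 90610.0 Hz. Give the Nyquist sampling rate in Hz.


The Nyquist rate is twice the maximum frequency component.
fs_min = 2 * fmax
      = 2 * 90610.0
      = 181220.0 Hz

181220.0


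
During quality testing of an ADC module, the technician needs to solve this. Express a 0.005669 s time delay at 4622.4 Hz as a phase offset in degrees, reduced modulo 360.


Phase shift from frequency and time delay:
phi = 360 * f * t_delay
    = 360 * 4622.4 * 0.005669
    = 9433.58 degrees
    mod 360 = 73.58 degrees

73.58 degrees


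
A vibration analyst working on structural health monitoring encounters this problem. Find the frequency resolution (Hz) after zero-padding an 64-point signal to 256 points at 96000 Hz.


Frequency resolution after zero-padding:
N_padded = 64 * 4 = 256
df = fs / N_padded
   = 96000 / 256
   = 375.0 Hz

375.0 Hz


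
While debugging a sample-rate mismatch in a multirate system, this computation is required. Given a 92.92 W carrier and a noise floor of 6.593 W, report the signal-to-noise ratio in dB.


SNR in decibels:
SNR = 10 * log10(Ps / Pn)
    = 10 * log10(92.92 / 6.593)
    = 10 * log10(14.0937)
    = 10 * 1.149
    = 11.49 dB

11.49 dB


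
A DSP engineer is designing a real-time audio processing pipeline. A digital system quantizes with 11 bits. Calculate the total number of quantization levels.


Number of quantization levels = 2^N
= 2^11
= 2048

2048


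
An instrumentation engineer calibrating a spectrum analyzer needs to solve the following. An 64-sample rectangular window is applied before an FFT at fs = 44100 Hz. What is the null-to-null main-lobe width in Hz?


Main lobe width for a rectangular window:
Width = 2 * fs / N
      = 2 * 44100 / 64
      = 88200 / 64
      = 1378.125 Hz

1378.125 Hz


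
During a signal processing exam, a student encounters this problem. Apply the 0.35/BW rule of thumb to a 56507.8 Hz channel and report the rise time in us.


Rise time from bandwidth relationship:
tr = 0.35 / BW
   = 0.35 / 56507.8
   = 6.193835187e-06 s
   = 6.1938 us

6.1938 us


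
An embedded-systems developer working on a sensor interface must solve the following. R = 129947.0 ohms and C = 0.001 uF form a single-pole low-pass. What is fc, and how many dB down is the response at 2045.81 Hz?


Step 1 — cutoff frequency:
fc = 1 / (2*pi*R*C)
C = 0.001 uF = 1e-09 F
fc = 1 / (2*pi*129947.0*1e-09)
   = 1224.768 Hz

Step 2 — magnitude at f = 2045.81 Hz:
|H(f)| = 1 / sqrt(1 + (f/fc)^2)
f/fc = 2045.81 / 1224.768 = 1.670365
|H| = 1 / sqrt(1 + 2.790119) = 0.5136574
|H|_dB = 20*log10(0.5136574) = -5.79 dB

fc = 1224.768 Hz; |H(2045.81 Hz)| = -5.79 dB


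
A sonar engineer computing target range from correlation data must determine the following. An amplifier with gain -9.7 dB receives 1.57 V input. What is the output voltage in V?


Output voltage from dB gain:
V_out = V_in * 10^(gain_dB / 20)
      = 1.57 * 10^(-9.7 / 20)
      = 1.57 * 0.327341
      = 0.5139 V

0.5139 V


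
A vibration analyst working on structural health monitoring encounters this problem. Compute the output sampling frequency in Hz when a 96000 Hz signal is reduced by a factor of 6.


Decimation reduces the sample rate:
fs_out = fs_in / M
       = 96000 / 6
       = 16000.0 Hz

16000.0 Hz


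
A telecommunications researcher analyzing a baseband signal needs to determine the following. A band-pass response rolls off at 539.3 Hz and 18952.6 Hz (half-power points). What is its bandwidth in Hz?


Bandwidth is the difference of -3dB frequencies:
BW = f_high - f_low
   = 18952.6 - 539.3
   = 18413.3 Hz

18413.3 Hz


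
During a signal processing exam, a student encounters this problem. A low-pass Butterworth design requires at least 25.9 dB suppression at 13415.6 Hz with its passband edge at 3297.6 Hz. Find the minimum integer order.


Butterworth filter order formula:
n = log10(10^(A/10) - 1) / (2 * log10(f_stop/f_pass))
10^(25.9/10) - 1 = 388.0451
f_stop/f_pass = 13415.6 / 3297.6 = 4.0683
n = 2.1241 -> ceil = 3

3


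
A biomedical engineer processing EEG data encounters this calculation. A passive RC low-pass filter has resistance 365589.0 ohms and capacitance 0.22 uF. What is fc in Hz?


Cutoff frequency of a first-order RC filter:
fc = 1 / (2 * pi * R * C)
C = 0.22 uF = 2.2e-07 F
fc = 1 / (2 * pi * 365589.0 * 2.2e-07)
   = 1 / 0.50535395531863
   = 1.978811 Hz

1.978811 Hz


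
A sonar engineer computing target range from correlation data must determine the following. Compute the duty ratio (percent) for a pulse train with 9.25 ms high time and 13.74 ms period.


Duty cycle as a percentage:
DC = (t_on / T) * 100
   = (9.25 / 13.74) * 100
   = 0.673217 * 100
   = 67.32 %

67.32 %


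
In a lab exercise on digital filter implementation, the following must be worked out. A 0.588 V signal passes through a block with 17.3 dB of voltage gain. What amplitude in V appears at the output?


Output voltage from dB gain:
V_out = V_in * 10^(gain_dB / 20)
      = 0.588 * 10^(17.3 / 20)
      = 0.588 * 7.328245
      = 4.309 V

4.309 V


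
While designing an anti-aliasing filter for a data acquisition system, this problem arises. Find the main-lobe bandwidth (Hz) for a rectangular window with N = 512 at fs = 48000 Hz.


Main lobe width for a rectangular window:
Width = 2 * fs / N
      = 2 * 48000 / 512
      = 96000 / 512
      = 187.5 Hz

187.5 Hz


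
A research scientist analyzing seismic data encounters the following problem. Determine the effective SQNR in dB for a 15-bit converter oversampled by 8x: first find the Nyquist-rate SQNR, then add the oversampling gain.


Step 1 — baseline SQNR at Nyquist:
SQNR_base = 6.02*N + 1.76
          = 6.02*15 + 1.76
          = 92.06 dB

Step 2 — oversampling processing gain:
G = 10*log10(OSR) = 10*log10(8) = 9.03 dB

Step 3 — total:
SQNR_total = 92.06 + 9.03 = 101.09 dB

Base SQNR = 92.06 dB; oversampled SQNR = 101.09 dB


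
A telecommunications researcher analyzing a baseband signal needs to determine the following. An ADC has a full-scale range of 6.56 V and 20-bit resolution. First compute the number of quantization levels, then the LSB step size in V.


Step 1 — number of quantization levels:
L = 2^N = 2^20 = 1048576

Step 2 — LSB step size:
delta = Vfs / L
      = 6.56 / 1048576
      = 6.26e-06 V

Levels = 1048576; step size = 6.26e-06 V
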